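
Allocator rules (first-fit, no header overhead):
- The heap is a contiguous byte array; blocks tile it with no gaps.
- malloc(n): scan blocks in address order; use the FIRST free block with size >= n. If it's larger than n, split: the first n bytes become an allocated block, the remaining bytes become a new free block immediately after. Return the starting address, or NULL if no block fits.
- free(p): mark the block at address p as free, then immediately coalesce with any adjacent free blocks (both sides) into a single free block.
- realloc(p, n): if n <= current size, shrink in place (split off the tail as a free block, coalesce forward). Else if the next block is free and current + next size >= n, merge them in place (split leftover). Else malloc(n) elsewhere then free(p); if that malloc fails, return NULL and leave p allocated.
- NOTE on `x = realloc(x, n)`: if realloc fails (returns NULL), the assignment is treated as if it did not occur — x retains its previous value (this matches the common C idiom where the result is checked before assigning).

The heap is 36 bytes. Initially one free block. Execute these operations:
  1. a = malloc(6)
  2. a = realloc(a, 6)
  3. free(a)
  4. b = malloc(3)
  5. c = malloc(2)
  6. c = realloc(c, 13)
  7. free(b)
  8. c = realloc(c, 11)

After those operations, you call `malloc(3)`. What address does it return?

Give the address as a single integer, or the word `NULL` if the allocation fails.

Answer: 0

Derivation:
Op 1: a = malloc(6) -> a = 0; heap: [0-5 ALLOC][6-35 FREE]
Op 2: a = realloc(a, 6) -> a = 0; heap: [0-5 ALLOC][6-35 FREE]
Op 3: free(a) -> (freed a); heap: [0-35 FREE]
Op 4: b = malloc(3) -> b = 0; heap: [0-2 ALLOC][3-35 FREE]
Op 5: c = malloc(2) -> c = 3; heap: [0-2 ALLOC][3-4 ALLOC][5-35 FREE]
Op 6: c = realloc(c, 13) -> c = 3; heap: [0-2 ALLOC][3-15 ALLOC][16-35 FREE]
Op 7: free(b) -> (freed b); heap: [0-2 FREE][3-15 ALLOC][16-35 FREE]
Op 8: c = realloc(c, 11) -> c = 3; heap: [0-2 FREE][3-13 ALLOC][14-35 FREE]
malloc(3): first-fit scan over [0-2 FREE][3-13 ALLOC][14-35 FREE] -> 0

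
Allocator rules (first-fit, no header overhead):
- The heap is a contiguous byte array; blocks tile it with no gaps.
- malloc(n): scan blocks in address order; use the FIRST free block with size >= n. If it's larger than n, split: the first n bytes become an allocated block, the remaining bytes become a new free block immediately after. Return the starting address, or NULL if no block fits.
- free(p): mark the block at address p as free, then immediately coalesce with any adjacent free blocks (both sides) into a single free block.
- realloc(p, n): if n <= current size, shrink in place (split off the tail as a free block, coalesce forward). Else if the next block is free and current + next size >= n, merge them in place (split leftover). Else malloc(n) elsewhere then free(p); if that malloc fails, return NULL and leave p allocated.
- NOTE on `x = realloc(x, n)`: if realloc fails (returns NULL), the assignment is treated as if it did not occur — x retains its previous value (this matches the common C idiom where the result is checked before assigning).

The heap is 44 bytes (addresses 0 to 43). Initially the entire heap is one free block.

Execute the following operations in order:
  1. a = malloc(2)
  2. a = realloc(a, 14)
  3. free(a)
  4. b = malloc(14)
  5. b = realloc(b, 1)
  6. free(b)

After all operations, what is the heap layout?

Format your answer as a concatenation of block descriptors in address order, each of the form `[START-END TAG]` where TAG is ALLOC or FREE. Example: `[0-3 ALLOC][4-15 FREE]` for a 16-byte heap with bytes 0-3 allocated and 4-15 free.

Answer: [0-43 FREE]

Derivation:
Op 1: a = malloc(2) -> a = 0; heap: [0-1 ALLOC][2-43 FREE]
Op 2: a = realloc(a, 14) -> a = 0; heap: [0-13 ALLOC][14-43 FREE]
Op 3: free(a) -> (freed a); heap: [0-43 FREE]
Op 4: b = malloc(14) -> b = 0; heap: [0-13 ALLOC][14-43 FREE]
Op 5: b = realloc(b, 1) -> b = 0; heap: [0-0 ALLOC][1-43 FREE]
Op 6: free(b) -> (freed b); heap: [0-43 FREE]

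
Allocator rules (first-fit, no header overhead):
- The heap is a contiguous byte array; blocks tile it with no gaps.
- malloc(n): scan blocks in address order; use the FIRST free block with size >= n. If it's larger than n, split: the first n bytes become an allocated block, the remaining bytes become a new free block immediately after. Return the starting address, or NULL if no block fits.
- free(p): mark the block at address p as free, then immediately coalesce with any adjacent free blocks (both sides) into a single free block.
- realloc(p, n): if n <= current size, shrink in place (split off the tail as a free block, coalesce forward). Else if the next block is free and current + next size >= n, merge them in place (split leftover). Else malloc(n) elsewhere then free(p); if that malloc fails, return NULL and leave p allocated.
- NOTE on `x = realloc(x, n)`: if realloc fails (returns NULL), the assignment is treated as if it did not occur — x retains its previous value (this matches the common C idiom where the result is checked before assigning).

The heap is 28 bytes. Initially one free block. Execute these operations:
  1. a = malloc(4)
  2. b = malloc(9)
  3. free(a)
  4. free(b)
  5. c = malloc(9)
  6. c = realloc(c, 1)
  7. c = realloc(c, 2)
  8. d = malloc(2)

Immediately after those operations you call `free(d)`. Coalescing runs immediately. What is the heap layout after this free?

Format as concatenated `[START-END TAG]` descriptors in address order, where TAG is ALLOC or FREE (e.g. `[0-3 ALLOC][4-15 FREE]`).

Answer: [0-1 ALLOC][2-27 FREE]

Derivation:
Op 1: a = malloc(4) -> a = 0; heap: [0-3 ALLOC][4-27 FREE]
Op 2: b = malloc(9) -> b = 4; heap: [0-3 ALLOC][4-12 ALLOC][13-27 FREE]
Op 3: free(a) -> (freed a); heap: [0-3 FREE][4-12 ALLOC][13-27 FREE]
Op 4: free(b) -> (freed b); heap: [0-27 FREE]
Op 5: c = malloc(9) -> c = 0; heap: [0-8 ALLOC][9-27 FREE]
Op 6: c = realloc(c, 1) -> c = 0; heap: [0-0 ALLOC][1-27 FREE]
Op 7: c = realloc(c, 2) -> c = 0; heap: [0-1 ALLOC][2-27 FREE]
Op 8: d = malloc(2) -> d = 2; heap: [0-1 ALLOC][2-3 ALLOC][4-27 FREE]
free(d): d = 2 -> block [2-3 ALLOC]; mark free, coalesce with adjacent free neighbors -> [0-1 ALLOC][2-27 FREE]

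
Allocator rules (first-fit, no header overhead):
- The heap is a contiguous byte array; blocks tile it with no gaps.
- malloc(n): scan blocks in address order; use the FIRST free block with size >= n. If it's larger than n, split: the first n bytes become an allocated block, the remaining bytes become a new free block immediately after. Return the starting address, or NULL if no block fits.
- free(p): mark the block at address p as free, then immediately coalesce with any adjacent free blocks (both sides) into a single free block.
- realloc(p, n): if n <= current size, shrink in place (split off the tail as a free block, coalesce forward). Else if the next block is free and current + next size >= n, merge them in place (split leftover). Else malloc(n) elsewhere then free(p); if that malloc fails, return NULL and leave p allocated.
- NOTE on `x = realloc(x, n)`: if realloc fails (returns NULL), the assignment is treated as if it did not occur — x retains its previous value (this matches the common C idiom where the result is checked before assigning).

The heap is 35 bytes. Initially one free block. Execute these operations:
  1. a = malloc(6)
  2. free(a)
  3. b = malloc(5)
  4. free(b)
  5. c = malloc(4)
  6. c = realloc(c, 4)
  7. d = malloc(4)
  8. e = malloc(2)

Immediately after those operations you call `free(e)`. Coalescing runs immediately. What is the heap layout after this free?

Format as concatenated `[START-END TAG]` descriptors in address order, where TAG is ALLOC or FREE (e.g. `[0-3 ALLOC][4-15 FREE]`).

Op 1: a = malloc(6) -> a = 0; heap: [0-5 ALLOC][6-34 FREE]
Op 2: free(a) -> (freed a); heap: [0-34 FREE]
Op 3: b = malloc(5) -> b = 0; heap: [0-4 ALLOC][5-34 FREE]
Op 4: free(b) -> (freed b); heap: [0-34 FREE]
Op 5: c = malloc(4) -> c = 0; heap: [0-3 ALLOC][4-34 FREE]
Op 6: c = realloc(c, 4) -> c = 0; heap: [0-3 ALLOC][4-34 FREE]
Op 7: d = malloc(4) -> d = 4; heap: [0-3 ALLOC][4-7 ALLOC][8-34 FREE]
Op 8: e = malloc(2) -> e = 8; heap: [0-3 ALLOC][4-7 ALLOC][8-9 ALLOC][10-34 FREE]
free(e): e = 8 -> block [8-9 ALLOC]; mark free, coalesce with adjacent free neighbors -> [0-3 ALLOC][4-7 ALLOC][8-34 FREE]

Answer: [0-3 ALLOC][4-7 ALLOC][8-34 FREE]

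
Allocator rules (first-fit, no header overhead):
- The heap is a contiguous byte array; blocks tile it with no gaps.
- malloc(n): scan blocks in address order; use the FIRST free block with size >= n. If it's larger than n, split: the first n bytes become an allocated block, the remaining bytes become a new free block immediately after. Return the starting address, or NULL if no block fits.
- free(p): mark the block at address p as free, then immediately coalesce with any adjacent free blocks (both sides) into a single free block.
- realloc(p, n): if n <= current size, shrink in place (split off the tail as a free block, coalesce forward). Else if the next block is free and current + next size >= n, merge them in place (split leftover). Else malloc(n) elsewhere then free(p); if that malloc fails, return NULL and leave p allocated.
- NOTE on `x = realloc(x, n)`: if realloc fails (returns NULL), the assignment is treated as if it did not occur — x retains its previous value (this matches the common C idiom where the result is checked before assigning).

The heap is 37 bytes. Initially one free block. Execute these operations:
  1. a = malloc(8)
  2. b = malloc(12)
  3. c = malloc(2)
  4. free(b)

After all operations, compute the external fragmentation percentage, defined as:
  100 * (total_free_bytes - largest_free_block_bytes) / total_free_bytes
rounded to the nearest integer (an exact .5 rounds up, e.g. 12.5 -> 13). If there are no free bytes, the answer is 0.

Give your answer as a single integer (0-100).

Op 1: a = malloc(8) -> a = 0; heap: [0-7 ALLOC][8-36 FREE]
Op 2: b = malloc(12) -> b = 8; heap: [0-7 ALLOC][8-19 ALLOC][20-36 FREE]
Op 3: c = malloc(2) -> c = 20; heap: [0-7 ALLOC][8-19 ALLOC][20-21 ALLOC][22-36 FREE]
Op 4: free(b) -> (freed b); heap: [0-7 ALLOC][8-19 FREE][20-21 ALLOC][22-36 FREE]
Free blocks: [12 15] total_free=27 largest=15 -> 100*(27-15)/27 = 1200/27 ≈ 44.444 -> rounds to 44

Answer: 44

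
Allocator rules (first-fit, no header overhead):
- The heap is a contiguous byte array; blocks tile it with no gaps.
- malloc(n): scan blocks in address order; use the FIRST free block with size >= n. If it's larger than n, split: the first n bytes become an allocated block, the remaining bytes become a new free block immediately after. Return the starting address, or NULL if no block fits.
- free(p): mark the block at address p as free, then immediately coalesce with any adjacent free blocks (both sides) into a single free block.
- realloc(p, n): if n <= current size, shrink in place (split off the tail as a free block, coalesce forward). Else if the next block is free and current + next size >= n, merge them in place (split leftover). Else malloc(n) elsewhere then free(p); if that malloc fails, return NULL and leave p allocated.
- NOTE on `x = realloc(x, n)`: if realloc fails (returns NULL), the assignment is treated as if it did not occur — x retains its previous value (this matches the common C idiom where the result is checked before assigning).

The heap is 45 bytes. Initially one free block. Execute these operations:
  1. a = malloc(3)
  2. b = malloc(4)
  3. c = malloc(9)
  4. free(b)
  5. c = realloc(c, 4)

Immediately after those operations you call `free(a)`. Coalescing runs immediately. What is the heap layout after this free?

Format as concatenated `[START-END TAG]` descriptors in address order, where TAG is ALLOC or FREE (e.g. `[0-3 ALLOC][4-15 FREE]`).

Op 1: a = malloc(3) -> a = 0; heap: [0-2 ALLOC][3-44 FREE]
Op 2: b = malloc(4) -> b = 3; heap: [0-2 ALLOC][3-6 ALLOC][7-44 FREE]
Op 3: c = malloc(9) -> c = 7; heap: [0-2 ALLOC][3-6 ALLOC][7-15 ALLOC][16-44 FREE]
Op 4: free(b) -> (freed b); heap: [0-2 ALLOC][3-6 FREE][7-15 ALLOC][16-44 FREE]
Op 5: c = realloc(c, 4) -> c = 7; heap: [0-2 ALLOC][3-6 FREE][7-10 ALLOC][11-44 FREE]
free(a): a = 0 -> block [0-2 ALLOC]; mark free, coalesce with adjacent free neighbors -> [0-6 FREE][7-10 ALLOC][11-44 FREE]

Answer: [0-6 FREE][7-10 ALLOC][11-44 FREE]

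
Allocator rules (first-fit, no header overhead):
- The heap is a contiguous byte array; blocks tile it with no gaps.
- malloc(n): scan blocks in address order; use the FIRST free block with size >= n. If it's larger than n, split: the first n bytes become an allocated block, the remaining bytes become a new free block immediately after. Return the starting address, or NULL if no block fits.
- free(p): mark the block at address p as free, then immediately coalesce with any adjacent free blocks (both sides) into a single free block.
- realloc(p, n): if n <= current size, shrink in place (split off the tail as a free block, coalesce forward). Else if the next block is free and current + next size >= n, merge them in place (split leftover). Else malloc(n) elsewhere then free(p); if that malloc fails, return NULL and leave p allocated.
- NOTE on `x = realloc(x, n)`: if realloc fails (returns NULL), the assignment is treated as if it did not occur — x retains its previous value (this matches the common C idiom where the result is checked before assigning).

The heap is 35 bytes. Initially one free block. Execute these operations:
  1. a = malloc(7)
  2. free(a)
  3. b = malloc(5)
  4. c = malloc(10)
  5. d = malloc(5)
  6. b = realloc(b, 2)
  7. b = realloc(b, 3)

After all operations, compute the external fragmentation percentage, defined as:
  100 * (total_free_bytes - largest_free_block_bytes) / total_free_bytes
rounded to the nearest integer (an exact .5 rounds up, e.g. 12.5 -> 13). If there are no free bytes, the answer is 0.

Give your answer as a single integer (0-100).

Op 1: a = malloc(7) -> a = 0; heap: [0-6 ALLOC][7-34 FREE]
Op 2: free(a) -> (freed a); heap: [0-34 FREE]
Op 3: b = malloc(5) -> b = 0; heap: [0-4 ALLOC][5-34 FREE]
Op 4: c = malloc(10) -> c = 5; heap: [0-4 ALLOC][5-14 ALLOC][15-34 FREE]
Op 5: d = malloc(5) -> d = 15; heap: [0-4 ALLOC][5-14 ALLOC][15-19 ALLOC][20-34 FREE]
Op 6: b = realloc(b, 2) -> b = 0; heap: [0-1 ALLOC][2-4 FREE][5-14 ALLOC][15-19 ALLOC][20-34 FREE]
Op 7: b = realloc(b, 3) -> b = 0; heap: [0-2 ALLOC][3-4 FREE][5-14 ALLOC][15-19 ALLOC][20-34 FREE]
Free blocks: [2 15] total_free=17 largest=15 -> 100*(17-15)/17 = 200/17 ≈ 11.765 -> rounds to 12

Answer: 12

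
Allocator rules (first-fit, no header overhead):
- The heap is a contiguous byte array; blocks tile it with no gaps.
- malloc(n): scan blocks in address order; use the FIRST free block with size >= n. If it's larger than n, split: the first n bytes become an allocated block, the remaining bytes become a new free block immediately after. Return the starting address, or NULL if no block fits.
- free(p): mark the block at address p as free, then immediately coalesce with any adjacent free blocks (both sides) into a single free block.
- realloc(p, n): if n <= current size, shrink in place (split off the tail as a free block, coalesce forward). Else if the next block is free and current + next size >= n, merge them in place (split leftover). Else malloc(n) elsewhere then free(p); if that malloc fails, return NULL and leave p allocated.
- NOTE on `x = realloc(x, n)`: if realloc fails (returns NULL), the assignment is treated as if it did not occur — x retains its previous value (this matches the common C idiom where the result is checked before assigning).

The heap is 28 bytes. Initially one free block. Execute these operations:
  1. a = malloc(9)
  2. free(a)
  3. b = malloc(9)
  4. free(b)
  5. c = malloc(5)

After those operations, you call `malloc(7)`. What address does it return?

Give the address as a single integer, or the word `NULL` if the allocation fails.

Op 1: a = malloc(9) -> a = 0; heap: [0-8 ALLOC][9-27 FREE]
Op 2: free(a) -> (freed a); heap: [0-27 FREE]
Op 3: b = malloc(9) -> b = 0; heap: [0-8 ALLOC][9-27 FREE]
Op 4: free(b) -> (freed b); heap: [0-27 FREE]
Op 5: c = malloc(5) -> c = 0; heap: [0-4 ALLOC][5-27 FREE]
malloc(7): first-fit scan over [0-4 ALLOC][5-27 FREE] -> 5

Answer: 5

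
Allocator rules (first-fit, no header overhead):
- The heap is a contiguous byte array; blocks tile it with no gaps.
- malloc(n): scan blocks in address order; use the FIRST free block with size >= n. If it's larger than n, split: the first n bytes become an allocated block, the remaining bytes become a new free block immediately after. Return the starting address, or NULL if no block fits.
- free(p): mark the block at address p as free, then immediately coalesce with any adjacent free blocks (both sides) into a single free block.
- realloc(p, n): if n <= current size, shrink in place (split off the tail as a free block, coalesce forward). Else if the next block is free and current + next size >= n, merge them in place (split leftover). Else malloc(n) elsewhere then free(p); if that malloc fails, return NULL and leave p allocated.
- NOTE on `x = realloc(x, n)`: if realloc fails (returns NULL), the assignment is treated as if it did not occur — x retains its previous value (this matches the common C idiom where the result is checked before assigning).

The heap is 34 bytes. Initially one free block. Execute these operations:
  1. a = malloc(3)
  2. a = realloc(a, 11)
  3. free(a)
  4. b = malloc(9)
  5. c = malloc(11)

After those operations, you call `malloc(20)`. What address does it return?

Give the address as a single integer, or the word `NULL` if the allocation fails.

Op 1: a = malloc(3) -> a = 0; heap: [0-2 ALLOC][3-33 FREE]
Op 2: a = realloc(a, 11) -> a = 0; heap: [0-10 ALLOC][11-33 FREE]
Op 3: free(a) -> (freed a); heap: [0-33 FREE]
Op 4: b = malloc(9) -> b = 0; heap: [0-8 ALLOC][9-33 FREE]
Op 5: c = malloc(11) -> c = 9; heap: [0-8 ALLOC][9-19 ALLOC][20-33 FREE]
malloc(20): first-fit scan over [0-8 ALLOC][9-19 ALLOC][20-33 FREE] -> NULL

Answer: NULL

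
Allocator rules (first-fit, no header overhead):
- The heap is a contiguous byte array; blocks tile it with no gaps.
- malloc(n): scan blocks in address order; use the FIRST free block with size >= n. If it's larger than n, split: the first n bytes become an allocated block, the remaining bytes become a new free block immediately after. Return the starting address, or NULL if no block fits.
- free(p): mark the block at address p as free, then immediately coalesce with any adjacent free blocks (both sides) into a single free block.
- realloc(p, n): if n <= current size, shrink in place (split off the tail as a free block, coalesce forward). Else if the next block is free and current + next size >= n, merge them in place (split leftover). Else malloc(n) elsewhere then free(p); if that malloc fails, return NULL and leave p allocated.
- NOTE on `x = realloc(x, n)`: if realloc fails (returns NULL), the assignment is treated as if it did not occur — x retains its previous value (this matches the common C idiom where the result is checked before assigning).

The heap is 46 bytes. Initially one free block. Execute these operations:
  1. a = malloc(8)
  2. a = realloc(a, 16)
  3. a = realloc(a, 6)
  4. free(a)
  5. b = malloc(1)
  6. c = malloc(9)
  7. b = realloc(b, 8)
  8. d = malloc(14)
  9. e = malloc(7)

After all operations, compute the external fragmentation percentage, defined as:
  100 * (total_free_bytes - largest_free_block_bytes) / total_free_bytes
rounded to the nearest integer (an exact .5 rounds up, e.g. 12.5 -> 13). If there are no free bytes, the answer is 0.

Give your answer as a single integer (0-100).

Answer: 13

Derivation:
Op 1: a = malloc(8) -> a = 0; heap: [0-7 ALLOC][8-45 FREE]
Op 2: a = realloc(a, 16) -> a = 0; heap: [0-15 ALLOC][16-45 FREE]
Op 3: a = realloc(a, 6) -> a = 0; heap: [0-5 ALLOC][6-45 FREE]
Op 4: free(a) -> (freed a); heap: [0-45 FREE]
Op 5: b = malloc(1) -> b = 0; heap: [0-0 ALLOC][1-45 FREE]
Op 6: c = malloc(9) -> c = 1; heap: [0-0 ALLOC][1-9 ALLOC][10-45 FREE]
Op 7: b = realloc(b, 8) -> b = 10; heap: [0-0 FREE][1-9 ALLOC][10-17 ALLOC][18-45 FREE]
Op 8: d = malloc(14) -> d = 18; heap: [0-0 FREE][1-9 ALLOC][10-17 ALLOC][18-31 ALLOC][32-45 FREE]
Op 9: e = malloc(7) -> e = 32; heap: [0-0 FREE][1-9 ALLOC][10-17 ALLOC][18-31 ALLOC][32-38 ALLOC][39-45 FREE]
Free blocks: [1 7] total_free=8 largest=7 -> 100*(8-7)/8 = 100/8 = 12.5 -> rounds to 13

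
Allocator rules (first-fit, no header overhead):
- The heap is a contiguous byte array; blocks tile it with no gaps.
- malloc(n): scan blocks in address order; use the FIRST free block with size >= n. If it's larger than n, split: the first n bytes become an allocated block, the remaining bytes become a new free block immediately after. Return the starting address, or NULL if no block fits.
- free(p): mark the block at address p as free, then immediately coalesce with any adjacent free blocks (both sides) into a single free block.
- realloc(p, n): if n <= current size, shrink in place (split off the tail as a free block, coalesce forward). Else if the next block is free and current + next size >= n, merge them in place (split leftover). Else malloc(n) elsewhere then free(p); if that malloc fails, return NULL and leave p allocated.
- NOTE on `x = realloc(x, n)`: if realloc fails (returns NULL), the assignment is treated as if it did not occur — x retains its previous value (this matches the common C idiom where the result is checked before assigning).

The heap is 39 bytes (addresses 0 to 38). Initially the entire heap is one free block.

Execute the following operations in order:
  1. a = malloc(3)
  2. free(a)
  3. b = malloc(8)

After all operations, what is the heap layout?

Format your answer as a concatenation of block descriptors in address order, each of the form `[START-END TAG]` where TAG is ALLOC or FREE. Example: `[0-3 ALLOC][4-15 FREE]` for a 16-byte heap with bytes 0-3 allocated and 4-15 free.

Op 1: a = malloc(3) -> a = 0; heap: [0-2 ALLOC][3-38 FREE]
Op 2: free(a) -> (freed a); heap: [0-38 FREE]
Op 3: b = malloc(8) -> b = 0; heap: [0-7 ALLOC][8-38 FREE]

Answer: [0-7 ALLOC][8-38 FREE]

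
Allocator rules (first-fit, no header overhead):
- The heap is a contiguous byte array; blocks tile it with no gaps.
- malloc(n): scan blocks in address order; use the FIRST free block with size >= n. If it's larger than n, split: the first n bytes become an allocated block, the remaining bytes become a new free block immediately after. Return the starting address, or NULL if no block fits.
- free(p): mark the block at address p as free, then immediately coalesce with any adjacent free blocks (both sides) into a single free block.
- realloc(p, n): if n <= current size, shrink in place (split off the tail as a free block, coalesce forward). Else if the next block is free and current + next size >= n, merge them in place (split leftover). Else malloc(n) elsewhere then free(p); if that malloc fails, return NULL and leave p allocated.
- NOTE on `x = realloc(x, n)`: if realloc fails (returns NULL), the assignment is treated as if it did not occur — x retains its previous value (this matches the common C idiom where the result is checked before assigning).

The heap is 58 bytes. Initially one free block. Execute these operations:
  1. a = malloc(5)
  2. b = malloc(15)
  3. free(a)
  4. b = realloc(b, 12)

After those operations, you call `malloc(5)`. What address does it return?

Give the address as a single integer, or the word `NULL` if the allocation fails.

Answer: 0

Derivation:
Op 1: a = malloc(5) -> a = 0; heap: [0-4 ALLOC][5-57 FREE]
Op 2: b = malloc(15) -> b = 5; heap: [0-4 ALLOC][5-19 ALLOC][20-57 FREE]
Op 3: free(a) -> (freed a); heap: [0-4 FREE][5-19 ALLOC][20-57 FREE]
Op 4: b = realloc(b, 12) -> b = 5; heap: [0-4 FREE][5-16 ALLOC][17-57 FREE]
malloc(5): first-fit scan over [0-4 FREE][5-16 ALLOC][17-57 FREE] -> 0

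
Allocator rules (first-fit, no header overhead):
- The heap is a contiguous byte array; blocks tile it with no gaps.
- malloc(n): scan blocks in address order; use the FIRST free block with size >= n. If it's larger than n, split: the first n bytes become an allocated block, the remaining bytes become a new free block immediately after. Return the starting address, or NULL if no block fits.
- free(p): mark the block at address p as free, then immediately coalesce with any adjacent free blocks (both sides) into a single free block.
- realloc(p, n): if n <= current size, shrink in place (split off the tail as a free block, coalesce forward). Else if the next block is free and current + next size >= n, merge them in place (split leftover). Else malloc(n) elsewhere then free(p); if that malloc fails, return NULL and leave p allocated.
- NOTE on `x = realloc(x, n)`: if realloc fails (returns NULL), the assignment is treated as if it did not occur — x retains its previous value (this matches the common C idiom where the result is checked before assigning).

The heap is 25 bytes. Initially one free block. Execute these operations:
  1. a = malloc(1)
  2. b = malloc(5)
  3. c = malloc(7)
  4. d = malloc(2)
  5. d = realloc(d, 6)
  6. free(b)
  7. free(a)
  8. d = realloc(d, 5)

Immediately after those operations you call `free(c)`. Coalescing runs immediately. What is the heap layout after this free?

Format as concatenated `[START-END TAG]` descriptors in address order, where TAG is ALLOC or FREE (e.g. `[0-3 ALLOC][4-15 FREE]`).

Answer: [0-12 FREE][13-17 ALLOC][18-24 FREE]

Derivation:
Op 1: a = malloc(1) -> a = 0; heap: [0-0 ALLOC][1-24 FREE]
Op 2: b = malloc(5) -> b = 1; heap: [0-0 ALLOC][1-5 ALLOC][6-24 FREE]
Op 3: c = malloc(7) -> c = 6; heap: [0-0 ALLOC][1-5 ALLOC][6-12 ALLOC][13-24 FREE]
Op 4: d = malloc(2) -> d = 13; heap: [0-0 ALLOC][1-5 ALLOC][6-12 ALLOC][13-14 ALLOC][15-24 FREE]
Op 5: d = realloc(d, 6) -> d = 13; heap: [0-0 ALLOC][1-5 ALLOC][6-12 ALLOC][13-18 ALLOC][19-24 FREE]
Op 6: free(b) -> (freed b); heap: [0-0 ALLOC][1-5 FREE][6-12 ALLOC][13-18 ALLOC][19-24 FREE]
Op 7: free(a) -> (freed a); heap: [0-5 FREE][6-12 ALLOC][13-18 ALLOC][19-24 FREE]
Op 8: d = realloc(d, 5) -> d = 13; heap: [0-5 FREE][6-12 ALLOC][13-17 ALLOC][18-24 FREE]
free(c): c = 6 -> block [6-12 ALLOC]; mark free, coalesce with adjacent free neighbors -> [0-12 FREE][13-17 ALLOC][18-24 FREE]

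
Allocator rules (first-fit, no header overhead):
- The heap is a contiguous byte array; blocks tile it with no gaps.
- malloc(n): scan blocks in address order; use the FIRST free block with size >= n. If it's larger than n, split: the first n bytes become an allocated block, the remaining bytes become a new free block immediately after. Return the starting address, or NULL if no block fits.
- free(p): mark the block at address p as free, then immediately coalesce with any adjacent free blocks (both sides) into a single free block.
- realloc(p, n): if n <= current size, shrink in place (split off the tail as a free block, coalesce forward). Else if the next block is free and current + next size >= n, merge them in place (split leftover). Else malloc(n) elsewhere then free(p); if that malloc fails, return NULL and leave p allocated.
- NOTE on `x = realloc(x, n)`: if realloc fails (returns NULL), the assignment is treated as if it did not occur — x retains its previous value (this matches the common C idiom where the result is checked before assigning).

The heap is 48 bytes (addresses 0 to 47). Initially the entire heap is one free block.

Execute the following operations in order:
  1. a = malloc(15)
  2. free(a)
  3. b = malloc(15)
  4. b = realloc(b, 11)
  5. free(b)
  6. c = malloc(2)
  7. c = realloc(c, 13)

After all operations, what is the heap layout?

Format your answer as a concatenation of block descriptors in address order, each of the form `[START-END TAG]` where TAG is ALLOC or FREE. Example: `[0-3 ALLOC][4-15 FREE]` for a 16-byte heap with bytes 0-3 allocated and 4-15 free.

Op 1: a = malloc(15) -> a = 0; heap: [0-14 ALLOC][15-47 FREE]
Op 2: free(a) -> (freed a); heap: [0-47 FREE]
Op 3: b = malloc(15) -> b = 0; heap: [0-14 ALLOC][15-47 FREE]
Op 4: b = realloc(b, 11) -> b = 0; heap: [0-10 ALLOC][11-47 FREE]
Op 5: free(b) -> (freed b); heap: [0-47 FREE]
Op 6: c = malloc(2) -> c = 0; heap: [0-1 ALLOC][2-47 FREE]
Op 7: c = realloc(c, 13) -> c = 0; heap: [0-12 ALLOC][13-47 FREE]

Answer: [0-12 ALLOC][13-47 FREE]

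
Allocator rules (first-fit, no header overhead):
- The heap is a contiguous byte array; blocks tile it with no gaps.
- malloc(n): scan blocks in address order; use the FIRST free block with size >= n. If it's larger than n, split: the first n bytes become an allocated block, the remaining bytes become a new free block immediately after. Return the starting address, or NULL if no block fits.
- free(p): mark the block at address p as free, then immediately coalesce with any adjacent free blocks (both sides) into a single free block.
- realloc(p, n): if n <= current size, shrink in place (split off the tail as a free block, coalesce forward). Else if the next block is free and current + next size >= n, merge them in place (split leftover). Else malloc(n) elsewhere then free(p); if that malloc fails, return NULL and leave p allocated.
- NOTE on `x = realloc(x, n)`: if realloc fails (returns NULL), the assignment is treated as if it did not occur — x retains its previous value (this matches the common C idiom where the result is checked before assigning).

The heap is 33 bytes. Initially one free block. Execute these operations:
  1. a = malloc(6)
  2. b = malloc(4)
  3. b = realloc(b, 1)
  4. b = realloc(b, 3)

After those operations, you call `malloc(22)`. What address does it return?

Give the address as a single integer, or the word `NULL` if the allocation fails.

Op 1: a = malloc(6) -> a = 0; heap: [0-5 ALLOC][6-32 FREE]
Op 2: b = malloc(4) -> b = 6; heap: [0-5 ALLOC][6-9 ALLOC][10-32 FREE]
Op 3: b = realloc(b, 1) -> b = 6; heap: [0-5 ALLOC][6-6 ALLOC][7-32 FREE]
Op 4: b = realloc(b, 3) -> b = 6; heap: [0-5 ALLOC][6-8 ALLOC][9-32 FREE]
malloc(22): first-fit scan over [0-5 ALLOC][6-8 ALLOC][9-32 FREE] -> 9

Answer: 9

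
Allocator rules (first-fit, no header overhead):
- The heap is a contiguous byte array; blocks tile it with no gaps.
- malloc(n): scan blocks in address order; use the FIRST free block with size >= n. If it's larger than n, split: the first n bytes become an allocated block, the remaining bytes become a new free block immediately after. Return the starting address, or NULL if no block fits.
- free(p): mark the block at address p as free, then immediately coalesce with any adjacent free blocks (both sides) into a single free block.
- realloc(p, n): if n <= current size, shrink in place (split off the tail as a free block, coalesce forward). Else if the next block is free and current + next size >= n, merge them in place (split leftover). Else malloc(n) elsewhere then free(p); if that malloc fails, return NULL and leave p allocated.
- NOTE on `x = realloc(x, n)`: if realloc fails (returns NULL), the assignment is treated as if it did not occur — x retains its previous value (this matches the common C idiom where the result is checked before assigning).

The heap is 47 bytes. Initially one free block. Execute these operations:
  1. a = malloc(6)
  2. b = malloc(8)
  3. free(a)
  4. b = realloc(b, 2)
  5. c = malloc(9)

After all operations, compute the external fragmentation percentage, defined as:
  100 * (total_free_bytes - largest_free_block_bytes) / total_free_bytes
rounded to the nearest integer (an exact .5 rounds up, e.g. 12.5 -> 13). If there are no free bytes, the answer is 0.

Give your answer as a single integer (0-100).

Op 1: a = malloc(6) -> a = 0; heap: [0-5 ALLOC][6-46 FREE]
Op 2: b = malloc(8) -> b = 6; heap: [0-5 ALLOC][6-13 ALLOC][14-46 FREE]
Op 3: free(a) -> (freed a); heap: [0-5 FREE][6-13 ALLOC][14-46 FREE]
Op 4: b = realloc(b, 2) -> b = 6; heap: [0-5 FREE][6-7 ALLOC][8-46 FREE]
Op 5: c = malloc(9) -> c = 8; heap: [0-5 FREE][6-7 ALLOC][8-16 ALLOC][17-46 FREE]
Free blocks: [6 30] total_free=36 largest=30 -> 100*(36-30)/36 = 600/36 ≈ 16.667 -> rounds to 17

Answer: 17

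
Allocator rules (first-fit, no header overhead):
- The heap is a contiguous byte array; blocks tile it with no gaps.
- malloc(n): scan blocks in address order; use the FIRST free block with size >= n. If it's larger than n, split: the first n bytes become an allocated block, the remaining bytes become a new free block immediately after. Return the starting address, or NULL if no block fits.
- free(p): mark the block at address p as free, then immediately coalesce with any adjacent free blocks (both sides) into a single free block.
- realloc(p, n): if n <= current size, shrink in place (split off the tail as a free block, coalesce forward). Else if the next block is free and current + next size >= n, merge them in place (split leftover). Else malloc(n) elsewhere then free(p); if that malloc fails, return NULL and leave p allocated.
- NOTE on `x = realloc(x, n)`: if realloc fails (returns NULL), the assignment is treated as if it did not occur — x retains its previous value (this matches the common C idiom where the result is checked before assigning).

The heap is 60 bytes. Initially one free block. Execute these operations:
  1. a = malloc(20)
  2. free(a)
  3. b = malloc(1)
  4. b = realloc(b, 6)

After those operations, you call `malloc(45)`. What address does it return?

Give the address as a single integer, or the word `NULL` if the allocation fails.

Op 1: a = malloc(20) -> a = 0; heap: [0-19 ALLOC][20-59 FREE]
Op 2: free(a) -> (freed a); heap: [0-59 FREE]
Op 3: b = malloc(1) -> b = 0; heap: [0-0 ALLOC][1-59 FREE]
Op 4: b = realloc(b, 6) -> b = 0; heap: [0-5 ALLOC][6-59 FREE]
malloc(45): first-fit scan over [0-5 ALLOC][6-59 FREE] -> 6

Answer: 6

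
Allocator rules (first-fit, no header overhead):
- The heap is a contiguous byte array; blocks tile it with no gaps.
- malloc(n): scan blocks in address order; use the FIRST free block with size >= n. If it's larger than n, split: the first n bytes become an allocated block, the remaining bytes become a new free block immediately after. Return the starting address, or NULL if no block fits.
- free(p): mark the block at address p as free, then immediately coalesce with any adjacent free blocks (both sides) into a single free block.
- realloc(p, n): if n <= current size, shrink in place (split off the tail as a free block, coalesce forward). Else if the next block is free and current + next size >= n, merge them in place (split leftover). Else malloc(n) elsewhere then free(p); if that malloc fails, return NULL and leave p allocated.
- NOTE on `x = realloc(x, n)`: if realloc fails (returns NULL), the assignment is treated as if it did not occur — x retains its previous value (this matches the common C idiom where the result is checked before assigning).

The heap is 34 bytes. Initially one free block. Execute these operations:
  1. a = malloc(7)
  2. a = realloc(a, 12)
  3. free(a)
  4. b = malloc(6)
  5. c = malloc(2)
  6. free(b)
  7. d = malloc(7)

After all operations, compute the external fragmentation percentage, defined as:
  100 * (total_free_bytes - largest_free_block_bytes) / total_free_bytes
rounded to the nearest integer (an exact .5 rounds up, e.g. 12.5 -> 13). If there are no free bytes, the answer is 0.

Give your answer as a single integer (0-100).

Op 1: a = malloc(7) -> a = 0; heap: [0-6 ALLOC][7-33 FREE]
Op 2: a = realloc(a, 12) -> a = 0; heap: [0-11 ALLOC][12-33 FREE]
Op 3: free(a) -> (freed a); heap: [0-33 FREE]
Op 4: b = malloc(6) -> b = 0; heap: [0-5 ALLOC][6-33 FREE]
Op 5: c = malloc(2) -> c = 6; heap: [0-5 ALLOC][6-7 ALLOC][8-33 FREE]
Op 6: free(b) -> (freed b); heap: [0-5 FREE][6-7 ALLOC][8-33 FREE]
Op 7: d = malloc(7) -> d = 8; heap: [0-5 FREE][6-7 ALLOC][8-14 ALLOC][15-33 FREE]
Free blocks: [6 19] total_free=25 largest=19 -> 100*(25-19)/25 = 600/25 = 24

Answer: 24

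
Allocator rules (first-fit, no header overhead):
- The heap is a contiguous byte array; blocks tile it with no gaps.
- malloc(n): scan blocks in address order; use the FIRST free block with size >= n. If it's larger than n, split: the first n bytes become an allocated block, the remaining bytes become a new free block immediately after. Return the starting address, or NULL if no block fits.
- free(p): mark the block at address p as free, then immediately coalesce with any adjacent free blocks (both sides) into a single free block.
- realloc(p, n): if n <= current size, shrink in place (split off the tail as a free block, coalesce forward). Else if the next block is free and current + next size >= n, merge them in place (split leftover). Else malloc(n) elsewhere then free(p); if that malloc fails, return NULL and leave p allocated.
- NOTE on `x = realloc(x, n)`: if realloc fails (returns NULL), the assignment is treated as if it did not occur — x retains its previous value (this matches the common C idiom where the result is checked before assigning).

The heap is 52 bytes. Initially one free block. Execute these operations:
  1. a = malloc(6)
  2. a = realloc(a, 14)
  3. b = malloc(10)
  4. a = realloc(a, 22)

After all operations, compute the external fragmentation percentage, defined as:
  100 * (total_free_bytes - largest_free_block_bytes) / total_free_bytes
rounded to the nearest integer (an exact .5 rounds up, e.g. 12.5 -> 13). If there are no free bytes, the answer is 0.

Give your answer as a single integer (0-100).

Op 1: a = malloc(6) -> a = 0; heap: [0-5 ALLOC][6-51 FREE]
Op 2: a = realloc(a, 14) -> a = 0; heap: [0-13 ALLOC][14-51 FREE]
Op 3: b = malloc(10) -> b = 14; heap: [0-13 ALLOC][14-23 ALLOC][24-51 FREE]
Op 4: a = realloc(a, 22) -> a = 24; heap: [0-13 FREE][14-23 ALLOC][24-45 ALLOC][46-51 FREE]
Free blocks: [14 6] total_free=20 largest=14 -> 100*(20-14)/20 = 600/20 = 30

Answer: 30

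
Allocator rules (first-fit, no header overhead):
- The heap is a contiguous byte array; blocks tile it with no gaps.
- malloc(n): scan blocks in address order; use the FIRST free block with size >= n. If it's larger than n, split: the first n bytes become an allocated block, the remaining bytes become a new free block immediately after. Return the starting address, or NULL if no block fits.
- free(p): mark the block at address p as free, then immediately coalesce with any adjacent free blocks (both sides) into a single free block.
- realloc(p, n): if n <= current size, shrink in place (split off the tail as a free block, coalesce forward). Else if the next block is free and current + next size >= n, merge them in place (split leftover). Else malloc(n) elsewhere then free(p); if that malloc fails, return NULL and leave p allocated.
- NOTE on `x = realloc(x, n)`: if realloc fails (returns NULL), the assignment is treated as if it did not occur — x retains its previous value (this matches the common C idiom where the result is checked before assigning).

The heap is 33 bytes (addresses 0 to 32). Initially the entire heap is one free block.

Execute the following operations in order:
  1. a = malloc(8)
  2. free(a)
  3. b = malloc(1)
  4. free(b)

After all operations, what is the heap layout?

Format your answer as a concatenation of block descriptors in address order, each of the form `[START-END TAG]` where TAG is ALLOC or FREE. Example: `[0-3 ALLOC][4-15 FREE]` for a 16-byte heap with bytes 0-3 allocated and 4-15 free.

Op 1: a = malloc(8) -> a = 0; heap: [0-7 ALLOC][8-32 FREE]
Op 2: free(a) -> (freed a); heap: [0-32 FREE]
Op 3: b = malloc(1) -> b = 0; heap: [0-0 ALLOC][1-32 FREE]
Op 4: free(b) -> (freed b); heap: [0-32 FREE]

Answer: [0-32 FREE]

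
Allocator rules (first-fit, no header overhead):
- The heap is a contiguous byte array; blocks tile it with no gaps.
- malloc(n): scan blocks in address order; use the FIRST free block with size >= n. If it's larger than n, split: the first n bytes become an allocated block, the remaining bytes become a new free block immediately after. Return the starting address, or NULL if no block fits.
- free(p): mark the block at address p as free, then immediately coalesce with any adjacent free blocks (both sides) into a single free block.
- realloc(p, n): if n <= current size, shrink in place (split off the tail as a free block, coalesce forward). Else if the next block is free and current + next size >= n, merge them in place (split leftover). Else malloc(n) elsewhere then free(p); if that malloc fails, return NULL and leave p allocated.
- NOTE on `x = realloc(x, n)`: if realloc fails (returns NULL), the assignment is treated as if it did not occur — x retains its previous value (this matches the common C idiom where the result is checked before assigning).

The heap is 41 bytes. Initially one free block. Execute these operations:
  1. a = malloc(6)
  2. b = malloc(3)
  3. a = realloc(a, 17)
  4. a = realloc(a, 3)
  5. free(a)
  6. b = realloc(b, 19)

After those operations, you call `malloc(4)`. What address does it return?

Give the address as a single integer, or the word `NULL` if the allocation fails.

Op 1: a = malloc(6) -> a = 0; heap: [0-5 ALLOC][6-40 FREE]
Op 2: b = malloc(3) -> b = 6; heap: [0-5 ALLOC][6-8 ALLOC][9-40 FREE]
Op 3: a = realloc(a, 17) -> a = 9; heap: [0-5 FREE][6-8 ALLOC][9-25 ALLOC][26-40 FREE]
Op 4: a = realloc(a, 3) -> a = 9; heap: [0-5 FREE][6-8 ALLOC][9-11 ALLOC][12-40 FREE]
Op 5: free(a) -> (freed a); heap: [0-5 FREE][6-8 ALLOC][9-40 FREE]
Op 6: b = realloc(b, 19) -> b = 6; heap: [0-5 FREE][6-24 ALLOC][25-40 FREE]
malloc(4): first-fit scan over [0-5 FREE][6-24 ALLOC][25-40 FREE] -> 0

Answer: 0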